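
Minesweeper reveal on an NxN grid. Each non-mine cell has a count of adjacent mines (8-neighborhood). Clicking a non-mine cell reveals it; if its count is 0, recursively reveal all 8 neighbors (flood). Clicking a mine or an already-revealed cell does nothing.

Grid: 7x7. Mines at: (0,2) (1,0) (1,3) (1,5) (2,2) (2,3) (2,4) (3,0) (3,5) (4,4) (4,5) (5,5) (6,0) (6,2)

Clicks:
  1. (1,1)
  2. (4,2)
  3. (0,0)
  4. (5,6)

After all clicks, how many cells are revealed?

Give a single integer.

Answer: 12

Derivation:
Click 1 (1,1) count=3: revealed 1 new [(1,1)] -> total=1
Click 2 (4,2) count=0: revealed 9 new [(3,1) (3,2) (3,3) (4,1) (4,2) (4,3) (5,1) (5,2) (5,3)] -> total=10
Click 3 (0,0) count=1: revealed 1 new [(0,0)] -> total=11
Click 4 (5,6) count=2: revealed 1 new [(5,6)] -> total=12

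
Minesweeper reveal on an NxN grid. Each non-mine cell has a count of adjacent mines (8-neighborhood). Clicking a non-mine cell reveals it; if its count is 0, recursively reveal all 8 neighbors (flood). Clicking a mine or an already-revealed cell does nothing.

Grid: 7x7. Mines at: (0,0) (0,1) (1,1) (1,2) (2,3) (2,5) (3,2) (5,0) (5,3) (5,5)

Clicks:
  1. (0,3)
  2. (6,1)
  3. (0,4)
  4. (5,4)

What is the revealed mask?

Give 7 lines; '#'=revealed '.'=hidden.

Click 1 (0,3) count=1: revealed 1 new [(0,3)] -> total=1
Click 2 (6,1) count=1: revealed 1 new [(6,1)] -> total=2
Click 3 (0,4) count=0: revealed 7 new [(0,4) (0,5) (0,6) (1,3) (1,4) (1,5) (1,6)] -> total=9
Click 4 (5,4) count=2: revealed 1 new [(5,4)] -> total=10

Answer: ...####
...####
.......
.......
.......
....#..
.#.....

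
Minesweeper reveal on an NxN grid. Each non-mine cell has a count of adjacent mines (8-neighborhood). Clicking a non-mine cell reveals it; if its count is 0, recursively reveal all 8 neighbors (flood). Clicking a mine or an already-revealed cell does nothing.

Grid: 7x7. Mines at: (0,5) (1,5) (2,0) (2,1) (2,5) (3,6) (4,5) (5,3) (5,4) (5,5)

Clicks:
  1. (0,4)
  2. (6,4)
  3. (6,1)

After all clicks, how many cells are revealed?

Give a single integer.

Click 1 (0,4) count=2: revealed 1 new [(0,4)] -> total=1
Click 2 (6,4) count=3: revealed 1 new [(6,4)] -> total=2
Click 3 (6,1) count=0: revealed 12 new [(3,0) (3,1) (3,2) (4,0) (4,1) (4,2) (5,0) (5,1) (5,2) (6,0) (6,1) (6,2)] -> total=14

Answer: 14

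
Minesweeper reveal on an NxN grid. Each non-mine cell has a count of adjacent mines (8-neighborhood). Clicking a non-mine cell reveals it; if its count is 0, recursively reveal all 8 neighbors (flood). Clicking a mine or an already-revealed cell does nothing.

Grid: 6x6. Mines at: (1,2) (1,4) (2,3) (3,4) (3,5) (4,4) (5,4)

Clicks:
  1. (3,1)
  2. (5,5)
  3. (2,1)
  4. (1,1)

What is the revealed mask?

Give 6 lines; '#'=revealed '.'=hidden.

Answer: ##....
##....
###...
####..
####..
####.#

Derivation:
Click 1 (3,1) count=0: revealed 19 new [(0,0) (0,1) (1,0) (1,1) (2,0) (2,1) (2,2) (3,0) (3,1) (3,2) (3,3) (4,0) (4,1) (4,2) (4,3) (5,0) (5,1) (5,2) (5,3)] -> total=19
Click 2 (5,5) count=2: revealed 1 new [(5,5)] -> total=20
Click 3 (2,1) count=1: revealed 0 new [(none)] -> total=20
Click 4 (1,1) count=1: revealed 0 new [(none)] -> total=20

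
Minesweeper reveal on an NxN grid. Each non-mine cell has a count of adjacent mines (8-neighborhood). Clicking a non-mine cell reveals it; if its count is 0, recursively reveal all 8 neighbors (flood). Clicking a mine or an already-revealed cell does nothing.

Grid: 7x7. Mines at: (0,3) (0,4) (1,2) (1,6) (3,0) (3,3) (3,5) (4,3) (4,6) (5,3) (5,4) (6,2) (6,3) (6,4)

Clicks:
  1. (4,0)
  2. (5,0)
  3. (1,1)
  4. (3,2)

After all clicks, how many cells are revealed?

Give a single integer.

Answer: 8

Derivation:
Click 1 (4,0) count=1: revealed 1 new [(4,0)] -> total=1
Click 2 (5,0) count=0: revealed 5 new [(4,1) (5,0) (5,1) (6,0) (6,1)] -> total=6
Click 3 (1,1) count=1: revealed 1 new [(1,1)] -> total=7
Click 4 (3,2) count=2: revealed 1 new [(3,2)] -> total=8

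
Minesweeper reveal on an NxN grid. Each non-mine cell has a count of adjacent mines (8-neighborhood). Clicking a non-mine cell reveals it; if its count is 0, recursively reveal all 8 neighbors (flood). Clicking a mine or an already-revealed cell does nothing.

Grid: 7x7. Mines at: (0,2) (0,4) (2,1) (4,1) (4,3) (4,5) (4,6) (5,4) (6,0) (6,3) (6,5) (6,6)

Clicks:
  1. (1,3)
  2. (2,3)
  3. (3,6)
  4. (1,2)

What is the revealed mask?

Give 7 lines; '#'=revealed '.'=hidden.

Click 1 (1,3) count=2: revealed 1 new [(1,3)] -> total=1
Click 2 (2,3) count=0: revealed 16 new [(0,5) (0,6) (1,2) (1,4) (1,5) (1,6) (2,2) (2,3) (2,4) (2,5) (2,6) (3,2) (3,3) (3,4) (3,5) (3,6)] -> total=17
Click 3 (3,6) count=2: revealed 0 new [(none)] -> total=17
Click 4 (1,2) count=2: revealed 0 new [(none)] -> total=17

Answer: .....##
..#####
..#####
..#####
.......
.......
.......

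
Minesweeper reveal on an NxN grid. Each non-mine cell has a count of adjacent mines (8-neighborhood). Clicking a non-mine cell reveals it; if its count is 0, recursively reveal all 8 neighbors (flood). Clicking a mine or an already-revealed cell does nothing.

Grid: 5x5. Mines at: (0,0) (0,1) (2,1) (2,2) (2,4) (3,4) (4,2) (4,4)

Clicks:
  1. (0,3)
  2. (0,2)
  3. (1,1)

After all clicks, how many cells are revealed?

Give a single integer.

Answer: 7

Derivation:
Click 1 (0,3) count=0: revealed 6 new [(0,2) (0,3) (0,4) (1,2) (1,3) (1,4)] -> total=6
Click 2 (0,2) count=1: revealed 0 new [(none)] -> total=6
Click 3 (1,1) count=4: revealed 1 new [(1,1)] -> total=7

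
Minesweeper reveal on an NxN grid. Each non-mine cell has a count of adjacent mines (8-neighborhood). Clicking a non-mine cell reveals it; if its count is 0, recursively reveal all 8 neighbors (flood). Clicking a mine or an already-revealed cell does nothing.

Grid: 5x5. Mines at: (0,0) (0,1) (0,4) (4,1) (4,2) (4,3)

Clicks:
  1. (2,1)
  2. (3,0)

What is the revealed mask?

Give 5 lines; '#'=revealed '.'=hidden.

Answer: .....
#####
#####
#####
.....

Derivation:
Click 1 (2,1) count=0: revealed 15 new [(1,0) (1,1) (1,2) (1,3) (1,4) (2,0) (2,1) (2,2) (2,3) (2,4) (3,0) (3,1) (3,2) (3,3) (3,4)] -> total=15
Click 2 (3,0) count=1: revealed 0 new [(none)] -> total=15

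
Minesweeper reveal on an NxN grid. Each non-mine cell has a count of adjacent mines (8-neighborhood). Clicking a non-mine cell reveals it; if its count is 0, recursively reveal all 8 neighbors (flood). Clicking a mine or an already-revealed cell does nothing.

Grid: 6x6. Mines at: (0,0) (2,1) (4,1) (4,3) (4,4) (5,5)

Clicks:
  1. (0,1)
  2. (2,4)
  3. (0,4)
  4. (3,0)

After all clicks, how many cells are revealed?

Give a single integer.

Click 1 (0,1) count=1: revealed 1 new [(0,1)] -> total=1
Click 2 (2,4) count=0: revealed 17 new [(0,2) (0,3) (0,4) (0,5) (1,1) (1,2) (1,3) (1,4) (1,5) (2,2) (2,3) (2,4) (2,5) (3,2) (3,3) (3,4) (3,5)] -> total=18
Click 3 (0,4) count=0: revealed 0 new [(none)] -> total=18
Click 4 (3,0) count=2: revealed 1 new [(3,0)] -> total=19

Answer: 19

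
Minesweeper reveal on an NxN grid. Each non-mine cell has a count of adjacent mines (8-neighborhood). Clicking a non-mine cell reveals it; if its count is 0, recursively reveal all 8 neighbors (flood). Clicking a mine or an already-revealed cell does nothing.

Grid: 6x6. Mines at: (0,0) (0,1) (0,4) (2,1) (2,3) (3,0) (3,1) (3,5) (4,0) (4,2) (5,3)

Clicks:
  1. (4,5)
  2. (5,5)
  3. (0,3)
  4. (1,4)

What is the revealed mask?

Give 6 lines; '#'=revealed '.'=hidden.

Click 1 (4,5) count=1: revealed 1 new [(4,5)] -> total=1
Click 2 (5,5) count=0: revealed 3 new [(4,4) (5,4) (5,5)] -> total=4
Click 3 (0,3) count=1: revealed 1 new [(0,3)] -> total=5
Click 4 (1,4) count=2: revealed 1 new [(1,4)] -> total=6

Answer: ...#..
....#.
......
......
....##
....##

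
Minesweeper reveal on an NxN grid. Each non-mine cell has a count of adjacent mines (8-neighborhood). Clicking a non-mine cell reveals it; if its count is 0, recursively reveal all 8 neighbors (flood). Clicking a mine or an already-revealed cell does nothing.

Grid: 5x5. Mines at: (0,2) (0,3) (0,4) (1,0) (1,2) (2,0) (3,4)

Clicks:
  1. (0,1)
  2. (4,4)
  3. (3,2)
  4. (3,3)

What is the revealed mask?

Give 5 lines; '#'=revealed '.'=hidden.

Click 1 (0,1) count=3: revealed 1 new [(0,1)] -> total=1
Click 2 (4,4) count=1: revealed 1 new [(4,4)] -> total=2
Click 3 (3,2) count=0: revealed 11 new [(2,1) (2,2) (2,3) (3,0) (3,1) (3,2) (3,3) (4,0) (4,1) (4,2) (4,3)] -> total=13
Click 4 (3,3) count=1: revealed 0 new [(none)] -> total=13

Answer: .#...
.....
.###.
####.
#####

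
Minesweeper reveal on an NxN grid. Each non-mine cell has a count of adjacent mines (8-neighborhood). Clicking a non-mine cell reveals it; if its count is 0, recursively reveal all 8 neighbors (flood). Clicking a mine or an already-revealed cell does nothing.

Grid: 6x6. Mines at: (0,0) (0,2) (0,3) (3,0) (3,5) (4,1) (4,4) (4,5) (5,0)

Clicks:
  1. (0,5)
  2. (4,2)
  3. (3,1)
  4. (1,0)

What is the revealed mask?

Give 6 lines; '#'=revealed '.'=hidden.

Answer: ....##
#...##
....##
.#....
..#...
......

Derivation:
Click 1 (0,5) count=0: revealed 6 new [(0,4) (0,5) (1,4) (1,5) (2,4) (2,5)] -> total=6
Click 2 (4,2) count=1: revealed 1 new [(4,2)] -> total=7
Click 3 (3,1) count=2: revealed 1 new [(3,1)] -> total=8
Click 4 (1,0) count=1: revealed 1 new [(1,0)] -> total=9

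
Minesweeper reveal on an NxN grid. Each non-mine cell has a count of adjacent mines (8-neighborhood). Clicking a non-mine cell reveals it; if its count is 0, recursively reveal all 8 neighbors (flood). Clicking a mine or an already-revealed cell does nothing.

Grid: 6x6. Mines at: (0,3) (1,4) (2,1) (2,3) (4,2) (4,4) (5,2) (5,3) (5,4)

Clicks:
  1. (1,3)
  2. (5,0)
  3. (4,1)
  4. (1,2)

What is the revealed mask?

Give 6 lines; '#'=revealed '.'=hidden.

Answer: ......
..##..
......
##....
##....
##....

Derivation:
Click 1 (1,3) count=3: revealed 1 new [(1,3)] -> total=1
Click 2 (5,0) count=0: revealed 6 new [(3,0) (3,1) (4,0) (4,1) (5,0) (5,1)] -> total=7
Click 3 (4,1) count=2: revealed 0 new [(none)] -> total=7
Click 4 (1,2) count=3: revealed 1 new [(1,2)] -> total=8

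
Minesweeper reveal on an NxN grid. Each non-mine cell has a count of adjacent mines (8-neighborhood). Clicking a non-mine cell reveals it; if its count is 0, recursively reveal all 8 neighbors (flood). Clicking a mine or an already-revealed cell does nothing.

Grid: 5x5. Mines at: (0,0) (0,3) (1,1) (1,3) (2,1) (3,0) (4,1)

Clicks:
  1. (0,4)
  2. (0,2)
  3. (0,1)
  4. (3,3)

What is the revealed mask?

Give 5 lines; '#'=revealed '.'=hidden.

Answer: .##.#
.....
..###
..###
..###

Derivation:
Click 1 (0,4) count=2: revealed 1 new [(0,4)] -> total=1
Click 2 (0,2) count=3: revealed 1 new [(0,2)] -> total=2
Click 3 (0,1) count=2: revealed 1 new [(0,1)] -> total=3
Click 4 (3,3) count=0: revealed 9 new [(2,2) (2,3) (2,4) (3,2) (3,3) (3,4) (4,2) (4,3) (4,4)] -> total=12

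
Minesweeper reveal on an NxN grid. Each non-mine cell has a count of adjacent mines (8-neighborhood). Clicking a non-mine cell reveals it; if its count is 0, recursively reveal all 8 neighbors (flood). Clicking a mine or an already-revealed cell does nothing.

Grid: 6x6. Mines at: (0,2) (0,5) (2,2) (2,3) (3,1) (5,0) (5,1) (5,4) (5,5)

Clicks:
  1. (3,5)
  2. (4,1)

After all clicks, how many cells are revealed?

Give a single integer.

Answer: 9

Derivation:
Click 1 (3,5) count=0: revealed 8 new [(1,4) (1,5) (2,4) (2,5) (3,4) (3,5) (4,4) (4,5)] -> total=8
Click 2 (4,1) count=3: revealed 1 new [(4,1)] -> total=9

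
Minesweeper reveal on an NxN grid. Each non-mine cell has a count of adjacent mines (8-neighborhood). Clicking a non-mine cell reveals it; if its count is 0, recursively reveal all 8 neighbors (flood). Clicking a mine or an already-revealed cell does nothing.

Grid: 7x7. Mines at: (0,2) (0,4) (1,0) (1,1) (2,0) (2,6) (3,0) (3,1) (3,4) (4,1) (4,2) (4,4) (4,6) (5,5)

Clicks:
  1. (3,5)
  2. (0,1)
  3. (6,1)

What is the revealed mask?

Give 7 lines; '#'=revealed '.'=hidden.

Click 1 (3,5) count=4: revealed 1 new [(3,5)] -> total=1
Click 2 (0,1) count=3: revealed 1 new [(0,1)] -> total=2
Click 3 (6,1) count=0: revealed 10 new [(5,0) (5,1) (5,2) (5,3) (5,4) (6,0) (6,1) (6,2) (6,3) (6,4)] -> total=12

Answer: .#.....
.......
.......
.....#.
.......
#####..
#####..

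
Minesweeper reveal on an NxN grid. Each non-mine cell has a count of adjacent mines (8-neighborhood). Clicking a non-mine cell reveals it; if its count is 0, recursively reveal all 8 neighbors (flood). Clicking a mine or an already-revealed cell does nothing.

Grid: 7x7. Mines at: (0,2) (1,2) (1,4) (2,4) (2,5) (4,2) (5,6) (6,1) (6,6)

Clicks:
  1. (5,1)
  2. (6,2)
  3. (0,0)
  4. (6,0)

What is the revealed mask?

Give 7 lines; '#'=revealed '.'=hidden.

Answer: ##.....
##.....
##.....
##.....
##.....
##.....
#.#....

Derivation:
Click 1 (5,1) count=2: revealed 1 new [(5,1)] -> total=1
Click 2 (6,2) count=1: revealed 1 new [(6,2)] -> total=2
Click 3 (0,0) count=0: revealed 11 new [(0,0) (0,1) (1,0) (1,1) (2,0) (2,1) (3,0) (3,1) (4,0) (4,1) (5,0)] -> total=13
Click 4 (6,0) count=1: revealed 1 new [(6,0)] -> total=14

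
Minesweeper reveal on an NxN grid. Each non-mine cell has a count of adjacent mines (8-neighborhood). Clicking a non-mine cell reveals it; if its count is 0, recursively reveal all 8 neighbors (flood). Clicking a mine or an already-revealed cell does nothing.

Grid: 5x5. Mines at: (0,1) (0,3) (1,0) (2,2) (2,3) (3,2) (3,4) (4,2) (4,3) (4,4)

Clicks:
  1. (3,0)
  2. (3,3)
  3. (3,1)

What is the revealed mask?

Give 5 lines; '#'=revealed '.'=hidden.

Answer: .....
.....
##...
##.#.
##...

Derivation:
Click 1 (3,0) count=0: revealed 6 new [(2,0) (2,1) (3,0) (3,1) (4,0) (4,1)] -> total=6
Click 2 (3,3) count=7: revealed 1 new [(3,3)] -> total=7
Click 3 (3,1) count=3: revealed 0 new [(none)] -> total=7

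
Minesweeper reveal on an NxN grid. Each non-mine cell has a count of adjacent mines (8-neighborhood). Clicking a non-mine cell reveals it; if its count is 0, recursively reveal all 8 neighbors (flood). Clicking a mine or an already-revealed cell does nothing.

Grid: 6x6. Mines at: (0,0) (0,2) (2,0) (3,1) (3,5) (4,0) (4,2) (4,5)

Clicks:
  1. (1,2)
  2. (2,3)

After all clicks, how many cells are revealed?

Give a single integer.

Click 1 (1,2) count=1: revealed 1 new [(1,2)] -> total=1
Click 2 (2,3) count=0: revealed 13 new [(0,3) (0,4) (0,5) (1,3) (1,4) (1,5) (2,2) (2,3) (2,4) (2,5) (3,2) (3,3) (3,4)] -> total=14

Answer: 14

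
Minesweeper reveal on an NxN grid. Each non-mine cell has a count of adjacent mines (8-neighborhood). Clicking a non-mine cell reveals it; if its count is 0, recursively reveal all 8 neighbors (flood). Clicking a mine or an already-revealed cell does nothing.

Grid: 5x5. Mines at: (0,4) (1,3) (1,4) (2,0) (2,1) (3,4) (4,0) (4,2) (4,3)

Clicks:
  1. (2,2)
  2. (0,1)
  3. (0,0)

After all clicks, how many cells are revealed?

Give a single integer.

Answer: 7

Derivation:
Click 1 (2,2) count=2: revealed 1 new [(2,2)] -> total=1
Click 2 (0,1) count=0: revealed 6 new [(0,0) (0,1) (0,2) (1,0) (1,1) (1,2)] -> total=7
Click 3 (0,0) count=0: revealed 0 new [(none)] -> total=7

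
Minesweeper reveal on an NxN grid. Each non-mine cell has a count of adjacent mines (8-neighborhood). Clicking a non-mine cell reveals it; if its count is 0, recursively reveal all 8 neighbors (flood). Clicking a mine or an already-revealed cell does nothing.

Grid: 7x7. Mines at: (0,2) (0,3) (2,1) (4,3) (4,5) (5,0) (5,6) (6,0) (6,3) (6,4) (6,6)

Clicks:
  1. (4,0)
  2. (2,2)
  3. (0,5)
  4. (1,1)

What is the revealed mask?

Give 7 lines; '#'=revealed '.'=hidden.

Answer: ....###
.######
..#####
..#####
#......
.......
.......

Derivation:
Click 1 (4,0) count=1: revealed 1 new [(4,0)] -> total=1
Click 2 (2,2) count=1: revealed 1 new [(2,2)] -> total=2
Click 3 (0,5) count=0: revealed 17 new [(0,4) (0,5) (0,6) (1,2) (1,3) (1,4) (1,5) (1,6) (2,3) (2,4) (2,5) (2,6) (3,2) (3,3) (3,4) (3,5) (3,6)] -> total=19
Click 4 (1,1) count=2: revealed 1 new [(1,1)] -> total=20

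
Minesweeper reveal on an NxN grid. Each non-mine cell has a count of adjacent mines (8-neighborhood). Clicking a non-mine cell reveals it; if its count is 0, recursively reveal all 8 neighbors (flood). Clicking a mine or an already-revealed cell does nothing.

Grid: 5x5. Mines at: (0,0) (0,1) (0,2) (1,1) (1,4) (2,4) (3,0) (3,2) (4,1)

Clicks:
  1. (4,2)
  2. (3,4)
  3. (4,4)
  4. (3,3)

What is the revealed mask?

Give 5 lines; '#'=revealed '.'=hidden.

Click 1 (4,2) count=2: revealed 1 new [(4,2)] -> total=1
Click 2 (3,4) count=1: revealed 1 new [(3,4)] -> total=2
Click 3 (4,4) count=0: revealed 3 new [(3,3) (4,3) (4,4)] -> total=5
Click 4 (3,3) count=2: revealed 0 new [(none)] -> total=5

Answer: .....
.....
.....
...##
..###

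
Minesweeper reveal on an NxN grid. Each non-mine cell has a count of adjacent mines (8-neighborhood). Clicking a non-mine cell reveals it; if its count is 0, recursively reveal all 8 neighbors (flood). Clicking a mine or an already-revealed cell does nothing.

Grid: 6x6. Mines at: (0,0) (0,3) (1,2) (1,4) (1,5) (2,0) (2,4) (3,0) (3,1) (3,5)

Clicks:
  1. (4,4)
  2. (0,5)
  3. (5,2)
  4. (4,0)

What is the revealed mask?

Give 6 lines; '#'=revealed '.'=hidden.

Click 1 (4,4) count=1: revealed 1 new [(4,4)] -> total=1
Click 2 (0,5) count=2: revealed 1 new [(0,5)] -> total=2
Click 3 (5,2) count=0: revealed 14 new [(3,2) (3,3) (3,4) (4,0) (4,1) (4,2) (4,3) (4,5) (5,0) (5,1) (5,2) (5,3) (5,4) (5,5)] -> total=16
Click 4 (4,0) count=2: revealed 0 new [(none)] -> total=16

Answer: .....#
......
......
..###.
######
######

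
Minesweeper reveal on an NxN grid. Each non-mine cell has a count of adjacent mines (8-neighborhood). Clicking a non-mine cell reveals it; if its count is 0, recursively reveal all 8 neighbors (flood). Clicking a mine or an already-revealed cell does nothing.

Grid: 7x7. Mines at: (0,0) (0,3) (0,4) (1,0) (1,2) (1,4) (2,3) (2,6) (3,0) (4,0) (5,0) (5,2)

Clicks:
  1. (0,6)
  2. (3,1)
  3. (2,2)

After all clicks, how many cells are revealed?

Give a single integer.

Answer: 6

Derivation:
Click 1 (0,6) count=0: revealed 4 new [(0,5) (0,6) (1,5) (1,6)] -> total=4
Click 2 (3,1) count=2: revealed 1 new [(3,1)] -> total=5
Click 3 (2,2) count=2: revealed 1 new [(2,2)] -> total=6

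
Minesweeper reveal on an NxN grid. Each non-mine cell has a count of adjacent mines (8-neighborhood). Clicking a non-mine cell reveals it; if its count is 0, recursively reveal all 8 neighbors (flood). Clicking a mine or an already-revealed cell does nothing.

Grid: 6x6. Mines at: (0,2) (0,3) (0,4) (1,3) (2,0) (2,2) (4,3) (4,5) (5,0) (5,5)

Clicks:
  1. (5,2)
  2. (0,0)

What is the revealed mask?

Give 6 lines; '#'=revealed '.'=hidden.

Answer: ##....
##....
......
......
......
..#...

Derivation:
Click 1 (5,2) count=1: revealed 1 new [(5,2)] -> total=1
Click 2 (0,0) count=0: revealed 4 new [(0,0) (0,1) (1,0) (1,1)] -> total=5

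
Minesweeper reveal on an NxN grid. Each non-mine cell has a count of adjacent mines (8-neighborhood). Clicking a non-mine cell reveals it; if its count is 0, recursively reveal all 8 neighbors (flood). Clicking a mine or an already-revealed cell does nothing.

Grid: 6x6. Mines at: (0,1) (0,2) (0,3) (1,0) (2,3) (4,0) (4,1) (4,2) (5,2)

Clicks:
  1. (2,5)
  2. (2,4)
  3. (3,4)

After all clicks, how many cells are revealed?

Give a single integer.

Click 1 (2,5) count=0: revealed 15 new [(0,4) (0,5) (1,4) (1,5) (2,4) (2,5) (3,3) (3,4) (3,5) (4,3) (4,4) (4,5) (5,3) (5,4) (5,5)] -> total=15
Click 2 (2,4) count=1: revealed 0 new [(none)] -> total=15
Click 3 (3,4) count=1: revealed 0 new [(none)] -> total=15

Answer: 15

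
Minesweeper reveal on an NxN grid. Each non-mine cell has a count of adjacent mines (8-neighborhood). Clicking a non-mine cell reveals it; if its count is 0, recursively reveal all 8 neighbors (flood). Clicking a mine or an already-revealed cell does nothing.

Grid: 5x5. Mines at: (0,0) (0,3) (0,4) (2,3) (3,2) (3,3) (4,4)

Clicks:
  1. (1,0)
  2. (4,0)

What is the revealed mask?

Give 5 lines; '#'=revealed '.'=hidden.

Click 1 (1,0) count=1: revealed 1 new [(1,0)] -> total=1
Click 2 (4,0) count=0: revealed 7 new [(1,1) (2,0) (2,1) (3,0) (3,1) (4,0) (4,1)] -> total=8

Answer: .....
##...
##...
##...
##...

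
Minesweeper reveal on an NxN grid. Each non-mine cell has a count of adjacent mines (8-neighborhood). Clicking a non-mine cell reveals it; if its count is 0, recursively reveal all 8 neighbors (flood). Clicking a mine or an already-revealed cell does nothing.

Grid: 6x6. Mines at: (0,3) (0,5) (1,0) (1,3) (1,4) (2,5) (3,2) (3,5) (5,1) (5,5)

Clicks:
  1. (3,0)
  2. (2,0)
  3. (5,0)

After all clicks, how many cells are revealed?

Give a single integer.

Answer: 7

Derivation:
Click 1 (3,0) count=0: revealed 6 new [(2,0) (2,1) (3,0) (3,1) (4,0) (4,1)] -> total=6
Click 2 (2,0) count=1: revealed 0 new [(none)] -> total=6
Click 3 (5,0) count=1: revealed 1 new [(5,0)] -> total=7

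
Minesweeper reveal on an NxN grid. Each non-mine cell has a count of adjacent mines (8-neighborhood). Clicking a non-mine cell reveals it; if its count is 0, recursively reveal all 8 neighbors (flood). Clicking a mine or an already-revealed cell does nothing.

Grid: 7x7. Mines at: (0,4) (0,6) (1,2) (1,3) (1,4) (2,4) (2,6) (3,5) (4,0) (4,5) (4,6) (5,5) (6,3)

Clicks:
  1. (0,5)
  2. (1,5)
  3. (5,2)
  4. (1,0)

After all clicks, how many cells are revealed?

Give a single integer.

Answer: 11

Derivation:
Click 1 (0,5) count=3: revealed 1 new [(0,5)] -> total=1
Click 2 (1,5) count=5: revealed 1 new [(1,5)] -> total=2
Click 3 (5,2) count=1: revealed 1 new [(5,2)] -> total=3
Click 4 (1,0) count=0: revealed 8 new [(0,0) (0,1) (1,0) (1,1) (2,0) (2,1) (3,0) (3,1)] -> total=11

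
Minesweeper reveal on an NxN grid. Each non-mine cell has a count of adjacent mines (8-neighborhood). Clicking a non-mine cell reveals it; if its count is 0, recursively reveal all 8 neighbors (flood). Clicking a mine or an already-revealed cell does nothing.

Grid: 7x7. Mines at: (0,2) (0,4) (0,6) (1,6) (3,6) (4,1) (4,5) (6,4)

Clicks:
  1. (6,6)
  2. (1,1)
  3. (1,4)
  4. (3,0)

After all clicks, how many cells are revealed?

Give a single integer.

Answer: 7

Derivation:
Click 1 (6,6) count=0: revealed 4 new [(5,5) (5,6) (6,5) (6,6)] -> total=4
Click 2 (1,1) count=1: revealed 1 new [(1,1)] -> total=5
Click 3 (1,4) count=1: revealed 1 new [(1,4)] -> total=6
Click 4 (3,0) count=1: revealed 1 new [(3,0)] -> total=7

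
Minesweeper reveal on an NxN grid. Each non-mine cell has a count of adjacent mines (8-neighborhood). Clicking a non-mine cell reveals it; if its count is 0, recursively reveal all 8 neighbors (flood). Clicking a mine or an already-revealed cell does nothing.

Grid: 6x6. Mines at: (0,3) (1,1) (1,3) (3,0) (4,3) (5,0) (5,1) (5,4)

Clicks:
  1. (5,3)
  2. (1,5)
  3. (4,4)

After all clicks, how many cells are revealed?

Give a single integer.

Answer: 11

Derivation:
Click 1 (5,3) count=2: revealed 1 new [(5,3)] -> total=1
Click 2 (1,5) count=0: revealed 10 new [(0,4) (0,5) (1,4) (1,5) (2,4) (2,5) (3,4) (3,5) (4,4) (4,5)] -> total=11
Click 3 (4,4) count=2: revealed 0 new [(none)] -> total=11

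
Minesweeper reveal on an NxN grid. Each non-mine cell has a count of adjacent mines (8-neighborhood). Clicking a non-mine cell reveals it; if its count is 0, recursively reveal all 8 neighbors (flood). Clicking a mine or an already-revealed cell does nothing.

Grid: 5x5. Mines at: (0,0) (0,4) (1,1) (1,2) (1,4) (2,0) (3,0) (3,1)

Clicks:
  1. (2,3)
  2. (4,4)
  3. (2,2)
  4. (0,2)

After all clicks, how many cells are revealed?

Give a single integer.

Answer: 10

Derivation:
Click 1 (2,3) count=2: revealed 1 new [(2,3)] -> total=1
Click 2 (4,4) count=0: revealed 8 new [(2,2) (2,4) (3,2) (3,3) (3,4) (4,2) (4,3) (4,4)] -> total=9
Click 3 (2,2) count=3: revealed 0 new [(none)] -> total=9
Click 4 (0,2) count=2: revealed 1 new [(0,2)] -> total=10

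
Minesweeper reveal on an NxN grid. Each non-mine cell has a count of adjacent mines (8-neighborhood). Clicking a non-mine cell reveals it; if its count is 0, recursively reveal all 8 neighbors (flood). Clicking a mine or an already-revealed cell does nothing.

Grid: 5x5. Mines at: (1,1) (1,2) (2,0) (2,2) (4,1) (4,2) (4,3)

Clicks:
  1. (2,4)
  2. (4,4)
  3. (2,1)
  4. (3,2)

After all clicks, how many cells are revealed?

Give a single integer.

Click 1 (2,4) count=0: revealed 8 new [(0,3) (0,4) (1,3) (1,4) (2,3) (2,4) (3,3) (3,4)] -> total=8
Click 2 (4,4) count=1: revealed 1 new [(4,4)] -> total=9
Click 3 (2,1) count=4: revealed 1 new [(2,1)] -> total=10
Click 4 (3,2) count=4: revealed 1 new [(3,2)] -> total=11

Answer: 11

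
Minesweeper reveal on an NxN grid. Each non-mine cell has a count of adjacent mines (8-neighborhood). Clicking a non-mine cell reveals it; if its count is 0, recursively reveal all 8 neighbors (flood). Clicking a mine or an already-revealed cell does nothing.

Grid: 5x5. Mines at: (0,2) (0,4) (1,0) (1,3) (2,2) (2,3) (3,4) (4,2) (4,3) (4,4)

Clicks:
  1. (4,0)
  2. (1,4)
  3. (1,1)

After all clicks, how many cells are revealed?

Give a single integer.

Click 1 (4,0) count=0: revealed 6 new [(2,0) (2,1) (3,0) (3,1) (4,0) (4,1)] -> total=6
Click 2 (1,4) count=3: revealed 1 new [(1,4)] -> total=7
Click 3 (1,1) count=3: revealed 1 new [(1,1)] -> total=8

Answer: 8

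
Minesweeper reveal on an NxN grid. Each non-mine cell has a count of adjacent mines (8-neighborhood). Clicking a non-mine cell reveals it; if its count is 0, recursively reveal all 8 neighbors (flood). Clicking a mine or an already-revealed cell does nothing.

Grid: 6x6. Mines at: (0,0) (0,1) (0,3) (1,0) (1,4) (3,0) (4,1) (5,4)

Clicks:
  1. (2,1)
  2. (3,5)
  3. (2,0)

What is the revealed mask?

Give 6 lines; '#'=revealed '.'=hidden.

Click 1 (2,1) count=2: revealed 1 new [(2,1)] -> total=1
Click 2 (3,5) count=0: revealed 16 new [(1,1) (1,2) (1,3) (2,2) (2,3) (2,4) (2,5) (3,1) (3,2) (3,3) (3,4) (3,5) (4,2) (4,3) (4,4) (4,5)] -> total=17
Click 3 (2,0) count=2: revealed 1 new [(2,0)] -> total=18

Answer: ......
.###..
######
.#####
..####
......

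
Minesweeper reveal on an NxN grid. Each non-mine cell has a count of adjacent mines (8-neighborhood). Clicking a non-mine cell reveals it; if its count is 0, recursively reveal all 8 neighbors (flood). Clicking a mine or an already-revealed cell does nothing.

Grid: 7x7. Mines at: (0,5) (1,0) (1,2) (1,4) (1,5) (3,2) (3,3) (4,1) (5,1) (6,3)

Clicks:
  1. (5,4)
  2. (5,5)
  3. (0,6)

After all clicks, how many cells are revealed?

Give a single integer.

Answer: 16

Derivation:
Click 1 (5,4) count=1: revealed 1 new [(5,4)] -> total=1
Click 2 (5,5) count=0: revealed 14 new [(2,4) (2,5) (2,6) (3,4) (3,5) (3,6) (4,4) (4,5) (4,6) (5,5) (5,6) (6,4) (6,5) (6,6)] -> total=15
Click 3 (0,6) count=2: revealed 1 new [(0,6)] -> total=16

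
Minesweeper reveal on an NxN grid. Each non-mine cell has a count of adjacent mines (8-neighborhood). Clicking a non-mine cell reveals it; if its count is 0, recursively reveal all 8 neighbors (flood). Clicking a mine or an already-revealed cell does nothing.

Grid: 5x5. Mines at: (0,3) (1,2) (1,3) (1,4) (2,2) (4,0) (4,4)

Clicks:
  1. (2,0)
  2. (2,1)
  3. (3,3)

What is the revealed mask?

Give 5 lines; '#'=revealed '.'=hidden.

Answer: ##...
##...
##...
##.#.
.....

Derivation:
Click 1 (2,0) count=0: revealed 8 new [(0,0) (0,1) (1,0) (1,1) (2,0) (2,1) (3,0) (3,1)] -> total=8
Click 2 (2,1) count=2: revealed 0 new [(none)] -> total=8
Click 3 (3,3) count=2: revealed 1 new [(3,3)] -> total=9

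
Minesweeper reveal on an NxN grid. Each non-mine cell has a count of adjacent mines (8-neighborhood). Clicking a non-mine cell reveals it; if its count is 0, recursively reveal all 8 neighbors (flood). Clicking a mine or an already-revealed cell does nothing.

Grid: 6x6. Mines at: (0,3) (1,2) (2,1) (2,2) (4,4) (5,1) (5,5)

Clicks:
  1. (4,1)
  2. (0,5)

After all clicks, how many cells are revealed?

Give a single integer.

Answer: 12

Derivation:
Click 1 (4,1) count=1: revealed 1 new [(4,1)] -> total=1
Click 2 (0,5) count=0: revealed 11 new [(0,4) (0,5) (1,3) (1,4) (1,5) (2,3) (2,4) (2,5) (3,3) (3,4) (3,5)] -> total=12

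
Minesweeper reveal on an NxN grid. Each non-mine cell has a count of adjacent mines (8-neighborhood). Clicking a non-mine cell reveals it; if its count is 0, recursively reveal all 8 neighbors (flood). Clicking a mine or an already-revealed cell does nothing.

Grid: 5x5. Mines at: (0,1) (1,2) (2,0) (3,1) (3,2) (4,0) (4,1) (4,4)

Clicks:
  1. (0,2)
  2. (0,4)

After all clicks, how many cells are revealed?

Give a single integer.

Click 1 (0,2) count=2: revealed 1 new [(0,2)] -> total=1
Click 2 (0,4) count=0: revealed 8 new [(0,3) (0,4) (1,3) (1,4) (2,3) (2,4) (3,3) (3,4)] -> total=9

Answer: 9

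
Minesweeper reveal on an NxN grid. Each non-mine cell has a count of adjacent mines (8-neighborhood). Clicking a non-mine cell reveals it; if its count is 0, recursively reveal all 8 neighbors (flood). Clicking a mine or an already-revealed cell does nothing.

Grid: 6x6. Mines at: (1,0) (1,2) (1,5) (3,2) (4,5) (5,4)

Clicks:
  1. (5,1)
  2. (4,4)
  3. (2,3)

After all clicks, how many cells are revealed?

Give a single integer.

Answer: 14

Derivation:
Click 1 (5,1) count=0: revealed 12 new [(2,0) (2,1) (3,0) (3,1) (4,0) (4,1) (4,2) (4,3) (5,0) (5,1) (5,2) (5,3)] -> total=12
Click 2 (4,4) count=2: revealed 1 new [(4,4)] -> total=13
Click 3 (2,3) count=2: revealed 1 new [(2,3)] -> total=14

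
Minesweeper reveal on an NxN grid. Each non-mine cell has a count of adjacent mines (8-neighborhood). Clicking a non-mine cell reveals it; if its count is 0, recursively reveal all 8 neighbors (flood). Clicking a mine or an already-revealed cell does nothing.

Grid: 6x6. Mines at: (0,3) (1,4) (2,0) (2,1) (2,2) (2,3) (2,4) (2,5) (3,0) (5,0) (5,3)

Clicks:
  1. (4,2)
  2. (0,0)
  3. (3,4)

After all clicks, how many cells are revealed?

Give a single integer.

Answer: 8

Derivation:
Click 1 (4,2) count=1: revealed 1 new [(4,2)] -> total=1
Click 2 (0,0) count=0: revealed 6 new [(0,0) (0,1) (0,2) (1,0) (1,1) (1,2)] -> total=7
Click 3 (3,4) count=3: revealed 1 new [(3,4)] -> total=8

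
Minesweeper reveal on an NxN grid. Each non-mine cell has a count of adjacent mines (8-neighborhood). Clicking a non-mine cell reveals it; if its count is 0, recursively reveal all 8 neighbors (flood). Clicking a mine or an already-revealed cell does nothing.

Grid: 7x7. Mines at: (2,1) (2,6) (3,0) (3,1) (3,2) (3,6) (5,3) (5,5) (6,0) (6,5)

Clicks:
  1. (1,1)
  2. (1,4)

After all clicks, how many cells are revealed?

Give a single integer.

Click 1 (1,1) count=1: revealed 1 new [(1,1)] -> total=1
Click 2 (1,4) count=0: revealed 23 new [(0,0) (0,1) (0,2) (0,3) (0,4) (0,5) (0,6) (1,0) (1,2) (1,3) (1,4) (1,5) (1,6) (2,2) (2,3) (2,4) (2,5) (3,3) (3,4) (3,5) (4,3) (4,4) (4,5)] -> total=24

Answer: 24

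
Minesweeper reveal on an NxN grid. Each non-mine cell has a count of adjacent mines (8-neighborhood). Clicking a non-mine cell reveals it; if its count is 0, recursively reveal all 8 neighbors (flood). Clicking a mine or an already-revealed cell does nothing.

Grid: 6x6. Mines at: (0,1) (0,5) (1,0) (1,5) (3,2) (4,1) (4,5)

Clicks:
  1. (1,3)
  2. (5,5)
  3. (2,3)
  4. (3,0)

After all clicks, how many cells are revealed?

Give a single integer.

Answer: 11

Derivation:
Click 1 (1,3) count=0: revealed 9 new [(0,2) (0,3) (0,4) (1,2) (1,3) (1,4) (2,2) (2,3) (2,4)] -> total=9
Click 2 (5,5) count=1: revealed 1 new [(5,5)] -> total=10
Click 3 (2,3) count=1: revealed 0 new [(none)] -> total=10
Click 4 (3,0) count=1: revealed 1 new [(3,0)] -> total=11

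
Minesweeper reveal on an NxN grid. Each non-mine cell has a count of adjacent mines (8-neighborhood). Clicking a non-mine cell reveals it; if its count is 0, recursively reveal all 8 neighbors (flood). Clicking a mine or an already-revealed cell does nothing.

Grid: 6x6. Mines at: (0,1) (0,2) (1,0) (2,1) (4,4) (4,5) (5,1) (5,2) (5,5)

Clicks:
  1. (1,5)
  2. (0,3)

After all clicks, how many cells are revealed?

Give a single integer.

Click 1 (1,5) count=0: revealed 15 new [(0,3) (0,4) (0,5) (1,2) (1,3) (1,4) (1,5) (2,2) (2,3) (2,4) (2,5) (3,2) (3,3) (3,4) (3,5)] -> total=15
Click 2 (0,3) count=1: revealed 0 new [(none)] -> total=15

Answer: 15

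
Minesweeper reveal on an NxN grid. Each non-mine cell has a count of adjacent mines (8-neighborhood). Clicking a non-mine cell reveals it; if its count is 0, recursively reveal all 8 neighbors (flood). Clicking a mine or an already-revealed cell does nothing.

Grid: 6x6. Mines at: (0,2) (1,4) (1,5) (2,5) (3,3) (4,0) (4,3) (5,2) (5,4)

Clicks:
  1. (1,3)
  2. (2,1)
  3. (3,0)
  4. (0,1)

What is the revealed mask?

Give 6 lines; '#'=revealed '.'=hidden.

Answer: ##....
####..
###...
###...
......
......

Derivation:
Click 1 (1,3) count=2: revealed 1 new [(1,3)] -> total=1
Click 2 (2,1) count=0: revealed 11 new [(0,0) (0,1) (1,0) (1,1) (1,2) (2,0) (2,1) (2,2) (3,0) (3,1) (3,2)] -> total=12
Click 3 (3,0) count=1: revealed 0 new [(none)] -> total=12
Click 4 (0,1) count=1: revealed 0 new [(none)] -> total=12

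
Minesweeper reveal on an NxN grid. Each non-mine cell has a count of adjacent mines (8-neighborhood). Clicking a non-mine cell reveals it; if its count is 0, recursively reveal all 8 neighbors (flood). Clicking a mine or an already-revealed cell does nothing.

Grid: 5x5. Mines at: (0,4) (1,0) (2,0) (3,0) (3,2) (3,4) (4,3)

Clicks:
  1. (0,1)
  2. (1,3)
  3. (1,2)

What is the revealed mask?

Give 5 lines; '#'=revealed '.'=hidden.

Answer: .###.
.###.
.###.
.....
.....

Derivation:
Click 1 (0,1) count=1: revealed 1 new [(0,1)] -> total=1
Click 2 (1,3) count=1: revealed 1 new [(1,3)] -> total=2
Click 3 (1,2) count=0: revealed 7 new [(0,2) (0,3) (1,1) (1,2) (2,1) (2,2) (2,3)] -> total=9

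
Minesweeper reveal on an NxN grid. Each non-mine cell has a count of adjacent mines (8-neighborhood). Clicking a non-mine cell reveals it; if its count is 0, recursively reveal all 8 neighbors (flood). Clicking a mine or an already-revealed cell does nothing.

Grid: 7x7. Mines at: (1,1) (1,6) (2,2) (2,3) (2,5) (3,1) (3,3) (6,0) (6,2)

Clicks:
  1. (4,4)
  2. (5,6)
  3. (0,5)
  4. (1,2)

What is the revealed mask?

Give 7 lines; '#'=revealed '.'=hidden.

Answer: .....#.
..#....
.......
....###
...####
...####
...####

Derivation:
Click 1 (4,4) count=1: revealed 1 new [(4,4)] -> total=1
Click 2 (5,6) count=0: revealed 14 new [(3,4) (3,5) (3,6) (4,3) (4,5) (4,6) (5,3) (5,4) (5,5) (5,6) (6,3) (6,4) (6,5) (6,6)] -> total=15
Click 3 (0,5) count=1: revealed 1 new [(0,5)] -> total=16
Click 4 (1,2) count=3: revealed 1 new [(1,2)] -> total=17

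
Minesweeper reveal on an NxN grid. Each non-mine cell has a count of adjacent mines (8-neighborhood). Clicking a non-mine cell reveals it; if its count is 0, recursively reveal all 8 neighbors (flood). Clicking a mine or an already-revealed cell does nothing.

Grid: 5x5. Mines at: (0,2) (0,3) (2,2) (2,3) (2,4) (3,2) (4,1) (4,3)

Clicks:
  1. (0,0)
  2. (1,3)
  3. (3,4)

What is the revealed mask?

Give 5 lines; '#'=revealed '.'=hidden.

Answer: ##...
##.#.
##...
##..#
.....

Derivation:
Click 1 (0,0) count=0: revealed 8 new [(0,0) (0,1) (1,0) (1,1) (2,0) (2,1) (3,0) (3,1)] -> total=8
Click 2 (1,3) count=5: revealed 1 new [(1,3)] -> total=9
Click 3 (3,4) count=3: revealed 1 new [(3,4)] -> total=10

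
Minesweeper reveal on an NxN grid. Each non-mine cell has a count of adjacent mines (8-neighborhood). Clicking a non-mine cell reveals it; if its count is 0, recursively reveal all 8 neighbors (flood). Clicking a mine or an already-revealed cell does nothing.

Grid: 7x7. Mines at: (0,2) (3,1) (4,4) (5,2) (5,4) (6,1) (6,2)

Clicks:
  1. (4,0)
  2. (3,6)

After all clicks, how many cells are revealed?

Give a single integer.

Answer: 26

Derivation:
Click 1 (4,0) count=1: revealed 1 new [(4,0)] -> total=1
Click 2 (3,6) count=0: revealed 25 new [(0,3) (0,4) (0,5) (0,6) (1,2) (1,3) (1,4) (1,5) (1,6) (2,2) (2,3) (2,4) (2,5) (2,6) (3,2) (3,3) (3,4) (3,5) (3,6) (4,5) (4,6) (5,5) (5,6) (6,5) (6,6)] -> total=26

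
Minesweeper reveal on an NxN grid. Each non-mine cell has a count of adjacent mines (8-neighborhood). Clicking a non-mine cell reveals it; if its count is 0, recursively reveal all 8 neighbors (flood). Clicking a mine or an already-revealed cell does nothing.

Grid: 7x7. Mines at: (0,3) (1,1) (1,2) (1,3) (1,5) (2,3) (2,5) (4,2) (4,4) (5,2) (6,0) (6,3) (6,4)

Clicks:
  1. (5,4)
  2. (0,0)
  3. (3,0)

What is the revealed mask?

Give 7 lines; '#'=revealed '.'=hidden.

Answer: #......
.......
##.....
##.....
##.....
##..#..
.......

Derivation:
Click 1 (5,4) count=3: revealed 1 new [(5,4)] -> total=1
Click 2 (0,0) count=1: revealed 1 new [(0,0)] -> total=2
Click 3 (3,0) count=0: revealed 8 new [(2,0) (2,1) (3,0) (3,1) (4,0) (4,1) (5,0) (5,1)] -> total=10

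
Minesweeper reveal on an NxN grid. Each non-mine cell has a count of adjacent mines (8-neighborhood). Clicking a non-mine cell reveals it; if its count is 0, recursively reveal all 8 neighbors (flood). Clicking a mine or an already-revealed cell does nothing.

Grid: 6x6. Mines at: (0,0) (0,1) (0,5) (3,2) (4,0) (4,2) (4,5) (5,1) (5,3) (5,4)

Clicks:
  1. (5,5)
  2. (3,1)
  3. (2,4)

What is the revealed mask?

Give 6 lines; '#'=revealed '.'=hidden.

Click 1 (5,5) count=2: revealed 1 new [(5,5)] -> total=1
Click 2 (3,1) count=3: revealed 1 new [(3,1)] -> total=2
Click 3 (2,4) count=0: revealed 14 new [(0,2) (0,3) (0,4) (1,2) (1,3) (1,4) (1,5) (2,2) (2,3) (2,4) (2,5) (3,3) (3,4) (3,5)] -> total=16

Answer: ..###.
..####
..####
.#.###
......
.....#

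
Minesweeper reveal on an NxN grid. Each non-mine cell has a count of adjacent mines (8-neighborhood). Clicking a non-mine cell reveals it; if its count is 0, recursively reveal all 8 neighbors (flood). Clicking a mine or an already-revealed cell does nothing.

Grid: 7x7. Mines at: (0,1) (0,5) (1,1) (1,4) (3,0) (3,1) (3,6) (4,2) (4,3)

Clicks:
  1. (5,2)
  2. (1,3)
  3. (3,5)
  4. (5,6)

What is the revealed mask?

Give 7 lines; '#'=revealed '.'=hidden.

Answer: .......
...#...
.......
.....#.
##..###
#######
#######

Derivation:
Click 1 (5,2) count=2: revealed 1 new [(5,2)] -> total=1
Click 2 (1,3) count=1: revealed 1 new [(1,3)] -> total=2
Click 3 (3,5) count=1: revealed 1 new [(3,5)] -> total=3
Click 4 (5,6) count=0: revealed 18 new [(4,0) (4,1) (4,4) (4,5) (4,6) (5,0) (5,1) (5,3) (5,4) (5,5) (5,6) (6,0) (6,1) (6,2) (6,3) (6,4) (6,5) (6,6)] -> total=21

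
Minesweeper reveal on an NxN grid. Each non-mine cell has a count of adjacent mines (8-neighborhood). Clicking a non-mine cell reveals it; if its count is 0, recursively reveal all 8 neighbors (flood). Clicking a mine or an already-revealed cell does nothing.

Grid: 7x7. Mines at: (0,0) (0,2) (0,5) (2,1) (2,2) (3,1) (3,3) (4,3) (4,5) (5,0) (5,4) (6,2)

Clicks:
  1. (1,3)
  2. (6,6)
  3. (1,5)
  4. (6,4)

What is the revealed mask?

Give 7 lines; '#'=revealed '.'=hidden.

Click 1 (1,3) count=2: revealed 1 new [(1,3)] -> total=1
Click 2 (6,6) count=0: revealed 4 new [(5,5) (5,6) (6,5) (6,6)] -> total=5
Click 3 (1,5) count=1: revealed 1 new [(1,5)] -> total=6
Click 4 (6,4) count=1: revealed 1 new [(6,4)] -> total=7

Answer: .......
...#.#.
.......
.......
.......
.....##
....###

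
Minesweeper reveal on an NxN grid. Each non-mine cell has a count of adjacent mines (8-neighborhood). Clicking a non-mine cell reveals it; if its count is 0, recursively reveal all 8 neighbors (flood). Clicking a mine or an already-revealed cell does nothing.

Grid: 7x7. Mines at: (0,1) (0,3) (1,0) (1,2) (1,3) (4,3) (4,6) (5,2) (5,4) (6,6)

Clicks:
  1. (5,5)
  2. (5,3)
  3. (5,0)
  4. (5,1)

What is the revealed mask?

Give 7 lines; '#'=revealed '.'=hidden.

Click 1 (5,5) count=3: revealed 1 new [(5,5)] -> total=1
Click 2 (5,3) count=3: revealed 1 new [(5,3)] -> total=2
Click 3 (5,0) count=0: revealed 13 new [(2,0) (2,1) (2,2) (3,0) (3,1) (3,2) (4,0) (4,1) (4,2) (5,0) (5,1) (6,0) (6,1)] -> total=15
Click 4 (5,1) count=1: revealed 0 new [(none)] -> total=15

Answer: .......
.......
###....
###....
###....
##.#.#.
##.....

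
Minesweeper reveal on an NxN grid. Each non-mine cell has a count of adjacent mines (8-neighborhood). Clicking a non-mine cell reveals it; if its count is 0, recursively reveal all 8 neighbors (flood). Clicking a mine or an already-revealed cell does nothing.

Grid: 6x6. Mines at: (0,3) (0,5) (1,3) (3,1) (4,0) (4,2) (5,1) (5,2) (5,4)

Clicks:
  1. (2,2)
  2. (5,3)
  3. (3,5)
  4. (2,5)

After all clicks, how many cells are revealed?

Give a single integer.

Click 1 (2,2) count=2: revealed 1 new [(2,2)] -> total=1
Click 2 (5,3) count=3: revealed 1 new [(5,3)] -> total=2
Click 3 (3,5) count=0: revealed 11 new [(1,4) (1,5) (2,3) (2,4) (2,5) (3,3) (3,4) (3,5) (4,3) (4,4) (4,5)] -> total=13
Click 4 (2,5) count=0: revealed 0 new [(none)] -> total=13

Answer: 13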